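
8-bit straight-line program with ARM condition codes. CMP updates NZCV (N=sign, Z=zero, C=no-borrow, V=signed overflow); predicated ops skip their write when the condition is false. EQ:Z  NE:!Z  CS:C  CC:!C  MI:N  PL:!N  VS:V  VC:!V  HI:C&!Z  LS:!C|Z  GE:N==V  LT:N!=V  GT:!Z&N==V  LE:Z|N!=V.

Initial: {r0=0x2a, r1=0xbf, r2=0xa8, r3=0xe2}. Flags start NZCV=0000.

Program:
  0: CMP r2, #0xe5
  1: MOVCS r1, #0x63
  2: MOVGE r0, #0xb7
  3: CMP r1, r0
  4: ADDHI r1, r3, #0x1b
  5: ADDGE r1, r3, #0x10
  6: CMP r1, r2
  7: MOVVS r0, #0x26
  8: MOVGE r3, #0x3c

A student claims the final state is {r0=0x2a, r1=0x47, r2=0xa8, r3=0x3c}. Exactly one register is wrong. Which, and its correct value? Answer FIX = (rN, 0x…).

[0] flags=1000 → (cmp)
[1] flags=1000 CS?F → skip
[2] flags=1000 GE?F → skip
[3] flags=1010 → (cmp)
[4] flags=1010 HI?T → r1=0xfd
[5] flags=1010 GE?F → skip
[6] flags=0010 → (cmp)
[7] flags=0010 VS?F → skip
[8] flags=0010 GE?T → r3=0x3c

FIX = (r1, 0xfd)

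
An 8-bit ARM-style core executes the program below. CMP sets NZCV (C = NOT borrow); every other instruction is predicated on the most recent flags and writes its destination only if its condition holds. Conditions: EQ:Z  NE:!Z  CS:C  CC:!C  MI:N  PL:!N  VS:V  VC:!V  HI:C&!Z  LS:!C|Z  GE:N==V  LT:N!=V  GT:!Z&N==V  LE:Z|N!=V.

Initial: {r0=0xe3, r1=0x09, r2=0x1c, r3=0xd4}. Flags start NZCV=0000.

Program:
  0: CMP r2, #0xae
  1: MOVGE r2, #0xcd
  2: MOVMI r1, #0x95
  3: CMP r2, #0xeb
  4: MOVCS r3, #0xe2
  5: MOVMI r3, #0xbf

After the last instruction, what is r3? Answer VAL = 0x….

VAL = 0xbf

[0] flags=0000 → (cmp)
[1] flags=0000 GE?T → r2=0xcd
[2] flags=0000 MI?F → skip
[3] flags=1000 → (cmp)
[4] flags=1000 CS?F → skip
[5] flags=1000 MI?T → r3=0xbf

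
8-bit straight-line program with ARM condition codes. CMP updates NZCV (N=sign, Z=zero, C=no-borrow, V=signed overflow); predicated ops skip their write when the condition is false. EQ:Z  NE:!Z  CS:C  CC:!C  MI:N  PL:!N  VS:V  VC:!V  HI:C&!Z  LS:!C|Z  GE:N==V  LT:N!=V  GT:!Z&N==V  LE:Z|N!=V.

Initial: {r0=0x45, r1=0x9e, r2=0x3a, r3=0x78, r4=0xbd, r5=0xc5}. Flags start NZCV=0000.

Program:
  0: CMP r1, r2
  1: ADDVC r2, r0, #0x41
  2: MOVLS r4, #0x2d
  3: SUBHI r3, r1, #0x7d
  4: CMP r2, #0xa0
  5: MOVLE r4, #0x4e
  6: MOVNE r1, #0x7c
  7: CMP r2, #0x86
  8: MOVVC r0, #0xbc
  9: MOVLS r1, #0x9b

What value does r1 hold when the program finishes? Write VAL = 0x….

0: ✓ CMP  NZCV=0011
1: · ADDVC
2: · MOVLS
3: ✓ SUBHI  r3←0x21
4: ✓ CMP  NZCV=1001
5: · MOVLE
6: ✓ MOVNE  r1←0x7c
7: ✓ CMP  NZCV=1001
8: · MOVVC
9: ✓ MOVLS  r1←0x9b

VAL = 0x9b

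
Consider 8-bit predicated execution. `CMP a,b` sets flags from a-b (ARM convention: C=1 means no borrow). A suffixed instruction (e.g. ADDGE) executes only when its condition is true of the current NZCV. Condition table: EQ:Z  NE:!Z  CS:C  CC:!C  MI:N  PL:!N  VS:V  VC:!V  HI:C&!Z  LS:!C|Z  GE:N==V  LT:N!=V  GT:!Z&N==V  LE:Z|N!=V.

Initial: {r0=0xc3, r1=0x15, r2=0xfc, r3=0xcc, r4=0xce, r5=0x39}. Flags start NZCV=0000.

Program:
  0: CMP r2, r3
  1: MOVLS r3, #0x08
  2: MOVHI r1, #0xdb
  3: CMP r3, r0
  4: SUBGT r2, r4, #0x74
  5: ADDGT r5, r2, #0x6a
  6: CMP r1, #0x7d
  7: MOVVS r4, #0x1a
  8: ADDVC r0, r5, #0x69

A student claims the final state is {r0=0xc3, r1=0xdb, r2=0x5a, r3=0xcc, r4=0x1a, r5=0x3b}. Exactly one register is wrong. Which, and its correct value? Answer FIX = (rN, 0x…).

0: ✓ CMP  NZCV=0010
1: · MOVLS
2: ✓ MOVHI  r1←0xdb
3: ✓ CMP  NZCV=0010
4: ✓ SUBGT  r2←0x5a
5: ✓ ADDGT  r5←0xc4
6: ✓ CMP  NZCV=0011
7: ✓ MOVVS  r4←0x1a
8: · ADDVC

FIX = (r5, 0xc4)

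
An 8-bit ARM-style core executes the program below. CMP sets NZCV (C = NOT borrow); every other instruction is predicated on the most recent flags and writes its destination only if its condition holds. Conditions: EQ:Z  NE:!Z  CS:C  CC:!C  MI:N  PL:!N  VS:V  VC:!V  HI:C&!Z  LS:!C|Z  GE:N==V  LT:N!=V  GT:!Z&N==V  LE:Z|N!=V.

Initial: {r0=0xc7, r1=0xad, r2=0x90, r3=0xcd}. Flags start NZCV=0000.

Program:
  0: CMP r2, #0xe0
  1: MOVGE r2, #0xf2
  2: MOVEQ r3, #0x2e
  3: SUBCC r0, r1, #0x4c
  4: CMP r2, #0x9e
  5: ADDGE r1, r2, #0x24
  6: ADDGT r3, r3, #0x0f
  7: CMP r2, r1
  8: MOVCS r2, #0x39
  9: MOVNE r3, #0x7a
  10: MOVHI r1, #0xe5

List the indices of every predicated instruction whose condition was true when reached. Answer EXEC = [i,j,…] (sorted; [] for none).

[0] flags=1000 → (cmp)
[1] flags=1000 GE?F → skip
[2] flags=1000 EQ?F → skip
[3] flags=1000 CC?T → r0=0x61
[4] flags=1000 → (cmp)
[5] flags=1000 GE?F → skip
[6] flags=1000 GT?F → skip
[7] flags=1000 → (cmp)
[8] flags=1000 CS?F → skip
[9] flags=1000 NE?T → r3=0x7a
[10] flags=1000 HI?F → skip

EXEC = [3,9]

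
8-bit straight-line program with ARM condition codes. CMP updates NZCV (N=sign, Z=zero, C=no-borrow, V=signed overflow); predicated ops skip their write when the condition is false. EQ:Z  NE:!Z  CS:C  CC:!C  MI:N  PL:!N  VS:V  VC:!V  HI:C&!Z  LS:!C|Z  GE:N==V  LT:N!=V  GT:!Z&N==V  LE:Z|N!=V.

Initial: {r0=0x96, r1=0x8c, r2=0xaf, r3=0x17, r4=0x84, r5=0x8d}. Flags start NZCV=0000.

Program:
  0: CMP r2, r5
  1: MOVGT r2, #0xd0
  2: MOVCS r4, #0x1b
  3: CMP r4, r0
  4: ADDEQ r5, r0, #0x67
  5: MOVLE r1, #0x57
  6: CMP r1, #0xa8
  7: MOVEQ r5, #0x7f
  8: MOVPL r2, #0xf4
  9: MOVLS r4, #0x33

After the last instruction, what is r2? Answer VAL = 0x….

VAL = 0xd0

[0] flags=0010 → (cmp)
[1] flags=0010 GT?T → r2=0xd0
[2] flags=0010 CS?T → r4=0x1b
[3] flags=1001 → (cmp)
[4] flags=1001 EQ?F → skip
[5] flags=1001 LE?F → skip
[6] flags=1000 → (cmp)
[7] flags=1000 EQ?F → skip
[8] flags=1000 PL?F → skip
[9] flags=1000 LS?T → r4=0x33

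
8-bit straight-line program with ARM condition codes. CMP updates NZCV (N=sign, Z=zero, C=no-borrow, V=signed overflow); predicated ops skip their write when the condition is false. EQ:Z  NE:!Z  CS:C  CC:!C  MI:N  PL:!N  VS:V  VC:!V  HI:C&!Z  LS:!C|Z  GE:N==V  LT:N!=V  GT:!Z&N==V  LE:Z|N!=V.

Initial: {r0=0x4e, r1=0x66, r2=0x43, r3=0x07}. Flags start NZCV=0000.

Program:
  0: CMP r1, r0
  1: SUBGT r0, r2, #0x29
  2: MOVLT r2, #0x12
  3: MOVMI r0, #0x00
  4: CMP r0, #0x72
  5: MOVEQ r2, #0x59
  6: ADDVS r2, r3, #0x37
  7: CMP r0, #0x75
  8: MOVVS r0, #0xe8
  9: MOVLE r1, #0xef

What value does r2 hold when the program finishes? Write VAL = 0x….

VAL = 0x43

[0] flags=0010 → (cmp)
[1] flags=0010 GT?T → r0=0x1a
[2] flags=0010 LT?F → skip
[3] flags=0010 MI?F → skip
[4] flags=1000 → (cmp)
[5] flags=1000 EQ?F → skip
[6] flags=1000 VS?F → skip
[7] flags=1000 → (cmp)
[8] flags=1000 VS?F → skip
[9] flags=1000 LE?T → r1=0xef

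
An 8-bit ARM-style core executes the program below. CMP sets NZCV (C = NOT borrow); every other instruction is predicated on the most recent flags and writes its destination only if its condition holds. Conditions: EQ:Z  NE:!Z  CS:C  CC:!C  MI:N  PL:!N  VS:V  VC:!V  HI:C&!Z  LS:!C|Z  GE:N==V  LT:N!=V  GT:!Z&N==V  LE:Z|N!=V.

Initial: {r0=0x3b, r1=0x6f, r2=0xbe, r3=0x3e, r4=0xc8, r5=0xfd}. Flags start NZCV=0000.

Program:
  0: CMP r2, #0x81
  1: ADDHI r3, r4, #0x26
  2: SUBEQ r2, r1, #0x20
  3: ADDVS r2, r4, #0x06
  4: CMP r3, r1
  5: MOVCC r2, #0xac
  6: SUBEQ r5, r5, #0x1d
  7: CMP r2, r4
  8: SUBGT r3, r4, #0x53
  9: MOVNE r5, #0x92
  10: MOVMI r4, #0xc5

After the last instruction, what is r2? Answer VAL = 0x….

[0] flags=0010 → (cmp)
[1] flags=0010 HI?T → r3=0xee
[2] flags=0010 EQ?F → skip
[3] flags=0010 VS?F → skip
[4] flags=0011 → (cmp)
[5] flags=0011 CC?F → skip
[6] flags=0011 EQ?F → skip
[7] flags=1000 → (cmp)
[8] flags=1000 GT?F → skip
[9] flags=1000 NE?T → r5=0x92
[10] flags=1000 MI?T → r4=0xc5

VAL = 0xbe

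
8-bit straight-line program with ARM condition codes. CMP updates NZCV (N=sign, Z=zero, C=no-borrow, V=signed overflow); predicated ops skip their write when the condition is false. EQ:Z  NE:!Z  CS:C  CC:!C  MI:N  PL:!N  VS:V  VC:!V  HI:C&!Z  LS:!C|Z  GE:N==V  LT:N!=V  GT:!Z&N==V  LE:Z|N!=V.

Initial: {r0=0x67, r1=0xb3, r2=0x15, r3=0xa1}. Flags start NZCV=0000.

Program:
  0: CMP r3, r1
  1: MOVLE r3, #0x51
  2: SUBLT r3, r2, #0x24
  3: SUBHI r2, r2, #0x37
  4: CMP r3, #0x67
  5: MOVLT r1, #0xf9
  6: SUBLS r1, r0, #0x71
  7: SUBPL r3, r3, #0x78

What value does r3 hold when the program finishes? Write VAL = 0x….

0: ✓ CMP  NZCV=1000
1: ✓ MOVLE  r3←0x51
2: ✓ SUBLT  r3←0xf1
3: · SUBHI
4: ✓ CMP  NZCV=1010
5: ✓ MOVLT  r1←0xf9
6: · SUBLS
7: · SUBPL

VAL = 0xf1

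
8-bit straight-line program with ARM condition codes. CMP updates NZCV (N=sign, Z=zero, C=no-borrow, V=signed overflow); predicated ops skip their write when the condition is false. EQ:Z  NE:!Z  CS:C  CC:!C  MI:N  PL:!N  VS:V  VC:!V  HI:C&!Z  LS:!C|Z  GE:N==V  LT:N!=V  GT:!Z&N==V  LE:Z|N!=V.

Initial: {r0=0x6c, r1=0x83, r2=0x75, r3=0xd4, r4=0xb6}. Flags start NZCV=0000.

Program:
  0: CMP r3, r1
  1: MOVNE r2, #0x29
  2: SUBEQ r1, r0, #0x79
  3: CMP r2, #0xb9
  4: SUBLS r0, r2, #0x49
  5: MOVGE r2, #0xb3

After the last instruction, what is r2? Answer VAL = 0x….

VAL = 0xb3

[0] flags=0010 → (cmp)
[1] flags=0010 NE?T → r2=0x29
[2] flags=0010 EQ?F → skip
[3] flags=0000 → (cmp)
[4] flags=0000 LS?T → r0=0xe0
[5] flags=0000 GE?T → r2=0xb3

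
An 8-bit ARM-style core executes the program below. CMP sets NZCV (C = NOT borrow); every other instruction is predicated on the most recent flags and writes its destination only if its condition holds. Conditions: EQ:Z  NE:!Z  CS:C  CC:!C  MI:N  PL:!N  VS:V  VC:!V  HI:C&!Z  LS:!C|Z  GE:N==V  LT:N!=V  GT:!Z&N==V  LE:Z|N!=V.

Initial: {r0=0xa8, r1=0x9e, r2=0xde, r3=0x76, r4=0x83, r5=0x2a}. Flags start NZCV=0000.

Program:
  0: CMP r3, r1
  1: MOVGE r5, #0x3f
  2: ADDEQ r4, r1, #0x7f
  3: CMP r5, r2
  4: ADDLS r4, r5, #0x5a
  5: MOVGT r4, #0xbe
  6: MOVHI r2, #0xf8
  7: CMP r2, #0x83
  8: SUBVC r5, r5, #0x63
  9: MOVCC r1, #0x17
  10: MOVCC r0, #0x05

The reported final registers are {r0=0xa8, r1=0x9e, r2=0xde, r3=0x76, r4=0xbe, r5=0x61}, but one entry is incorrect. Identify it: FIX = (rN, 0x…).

FIX = (r5, 0xdc)

0: ✓ CMP  NZCV=1001
1: ✓ MOVGE  r5←0x3f
2: · ADDEQ
3: ✓ CMP  NZCV=0000
4: ✓ ADDLS  r4←0x99
5: ✓ MOVGT  r4←0xbe
6: · MOVHI
7: ✓ CMP  NZCV=0010
8: ✓ SUBVC  r5←0xdc
9: · MOVCC
10: · MOVCC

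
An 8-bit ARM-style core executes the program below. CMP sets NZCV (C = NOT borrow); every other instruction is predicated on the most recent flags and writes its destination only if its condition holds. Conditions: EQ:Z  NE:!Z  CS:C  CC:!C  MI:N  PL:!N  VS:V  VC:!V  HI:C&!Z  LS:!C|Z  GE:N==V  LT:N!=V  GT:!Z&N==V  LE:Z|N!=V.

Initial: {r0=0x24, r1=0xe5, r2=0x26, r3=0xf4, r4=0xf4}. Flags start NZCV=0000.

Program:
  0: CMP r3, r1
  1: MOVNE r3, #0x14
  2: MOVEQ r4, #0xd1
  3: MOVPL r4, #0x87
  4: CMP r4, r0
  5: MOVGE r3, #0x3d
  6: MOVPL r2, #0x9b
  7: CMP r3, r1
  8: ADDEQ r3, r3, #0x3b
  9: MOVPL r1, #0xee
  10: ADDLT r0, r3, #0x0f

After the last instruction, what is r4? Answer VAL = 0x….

[0] flags=0010 → (cmp)
[1] flags=0010 NE?T → r3=0x14
[2] flags=0010 EQ?F → skip
[3] flags=0010 PL?T → r4=0x87
[4] flags=0011 → (cmp)
[5] flags=0011 GE?F → skip
[6] flags=0011 PL?T → r2=0x9b
[7] flags=0000 → (cmp)
[8] flags=0000 EQ?F → skip
[9] flags=0000 PL?T → r1=0xee
[10] flags=0000 LT?F → skip

VAL = 0x87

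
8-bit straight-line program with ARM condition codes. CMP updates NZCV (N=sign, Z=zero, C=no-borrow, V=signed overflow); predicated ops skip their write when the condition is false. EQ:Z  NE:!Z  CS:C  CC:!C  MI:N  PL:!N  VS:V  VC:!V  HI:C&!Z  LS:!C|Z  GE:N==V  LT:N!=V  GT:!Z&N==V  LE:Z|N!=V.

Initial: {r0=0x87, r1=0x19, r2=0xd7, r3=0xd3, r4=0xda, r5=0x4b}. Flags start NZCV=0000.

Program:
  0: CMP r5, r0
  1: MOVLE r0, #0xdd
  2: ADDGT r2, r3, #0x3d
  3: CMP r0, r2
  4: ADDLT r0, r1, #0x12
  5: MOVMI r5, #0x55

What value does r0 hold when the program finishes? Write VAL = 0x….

[0] flags=1001 → (cmp)
[1] flags=1001 LE?F → skip
[2] flags=1001 GT?T → r2=0x10
[3] flags=0011 → (cmp)
[4] flags=0011 LT?T → r0=0x2b
[5] flags=0011 MI?F → skip

VAL = 0x2b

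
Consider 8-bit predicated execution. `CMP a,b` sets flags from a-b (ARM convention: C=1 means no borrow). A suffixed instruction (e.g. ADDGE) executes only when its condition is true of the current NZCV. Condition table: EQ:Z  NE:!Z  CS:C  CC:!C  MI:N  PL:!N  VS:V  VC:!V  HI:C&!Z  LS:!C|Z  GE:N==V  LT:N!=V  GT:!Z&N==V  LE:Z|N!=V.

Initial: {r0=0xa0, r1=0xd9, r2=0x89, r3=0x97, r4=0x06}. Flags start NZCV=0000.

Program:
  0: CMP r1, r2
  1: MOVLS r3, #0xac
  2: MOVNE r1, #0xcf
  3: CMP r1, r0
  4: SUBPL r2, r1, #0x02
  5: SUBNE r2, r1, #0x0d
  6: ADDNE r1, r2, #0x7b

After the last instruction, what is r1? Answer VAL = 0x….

VAL = 0x3d

[0] flags=0010 → (cmp)
[1] flags=0010 LS?F → skip
[2] flags=0010 NE?T → r1=0xcf
[3] flags=0010 → (cmp)
[4] flags=0010 PL?T → r2=0xcd
[5] flags=0010 NE?T → r2=0xc2
[6] flags=0010 NE?T → r1=0x3d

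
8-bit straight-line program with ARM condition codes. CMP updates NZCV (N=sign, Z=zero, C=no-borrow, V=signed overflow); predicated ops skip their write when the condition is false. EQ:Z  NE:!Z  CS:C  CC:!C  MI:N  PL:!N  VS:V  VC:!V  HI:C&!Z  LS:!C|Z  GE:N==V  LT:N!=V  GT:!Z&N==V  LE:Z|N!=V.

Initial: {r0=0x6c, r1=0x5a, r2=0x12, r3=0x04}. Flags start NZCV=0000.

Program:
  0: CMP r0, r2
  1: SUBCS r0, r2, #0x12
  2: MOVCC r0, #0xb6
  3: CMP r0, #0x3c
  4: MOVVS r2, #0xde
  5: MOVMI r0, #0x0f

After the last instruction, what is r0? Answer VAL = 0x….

VAL = 0x0f

[0] flags=0010 → (cmp)
[1] flags=0010 CS?T → r0=0x00
[2] flags=0010 CC?F → skip
[3] flags=1000 → (cmp)
[4] flags=1000 VS?F → skip
[5] flags=1000 MI?T → r0=0x0f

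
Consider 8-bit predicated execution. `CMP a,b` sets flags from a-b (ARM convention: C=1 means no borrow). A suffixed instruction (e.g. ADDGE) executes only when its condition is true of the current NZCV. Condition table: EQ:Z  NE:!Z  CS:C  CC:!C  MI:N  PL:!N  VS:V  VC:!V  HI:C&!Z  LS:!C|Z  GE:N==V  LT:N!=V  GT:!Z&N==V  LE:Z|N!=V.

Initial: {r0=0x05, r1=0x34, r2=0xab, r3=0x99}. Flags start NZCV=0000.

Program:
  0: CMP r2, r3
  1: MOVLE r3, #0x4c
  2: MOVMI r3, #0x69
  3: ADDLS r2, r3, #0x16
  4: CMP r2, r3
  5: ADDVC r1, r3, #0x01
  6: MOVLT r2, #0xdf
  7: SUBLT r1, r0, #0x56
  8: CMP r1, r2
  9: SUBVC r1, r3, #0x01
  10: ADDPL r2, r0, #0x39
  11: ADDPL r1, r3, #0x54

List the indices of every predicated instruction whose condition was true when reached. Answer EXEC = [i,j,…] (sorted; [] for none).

EXEC = [5,9]

[0] flags=0010 → (cmp)
[1] flags=0010 LE?F → skip
[2] flags=0010 MI?F → skip
[3] flags=0010 LS?F → skip
[4] flags=0010 → (cmp)
[5] flags=0010 VC?T → r1=0x9a
[6] flags=0010 LT?F → skip
[7] flags=0010 LT?F → skip
[8] flags=1000 → (cmp)
[9] flags=1000 VC?T → r1=0x98
[10] flags=1000 PL?F → skip
[11] flags=1000 PL?F → skip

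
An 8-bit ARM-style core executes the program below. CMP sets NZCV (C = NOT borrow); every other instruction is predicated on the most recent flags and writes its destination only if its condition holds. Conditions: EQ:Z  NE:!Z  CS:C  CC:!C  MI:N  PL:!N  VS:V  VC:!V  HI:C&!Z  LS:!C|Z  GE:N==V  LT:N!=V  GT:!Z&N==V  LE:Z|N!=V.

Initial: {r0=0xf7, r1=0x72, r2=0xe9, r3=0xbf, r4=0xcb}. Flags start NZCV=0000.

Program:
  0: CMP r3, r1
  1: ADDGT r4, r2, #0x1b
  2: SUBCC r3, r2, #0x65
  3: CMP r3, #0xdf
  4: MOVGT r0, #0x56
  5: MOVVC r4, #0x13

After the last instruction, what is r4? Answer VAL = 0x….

[0] flags=0011 → (cmp)
[1] flags=0011 GT?F → skip
[2] flags=0011 CC?F → skip
[3] flags=1000 → (cmp)
[4] flags=1000 GT?F → skip
[5] flags=1000 VC?T → r4=0x13

VAL = 0x13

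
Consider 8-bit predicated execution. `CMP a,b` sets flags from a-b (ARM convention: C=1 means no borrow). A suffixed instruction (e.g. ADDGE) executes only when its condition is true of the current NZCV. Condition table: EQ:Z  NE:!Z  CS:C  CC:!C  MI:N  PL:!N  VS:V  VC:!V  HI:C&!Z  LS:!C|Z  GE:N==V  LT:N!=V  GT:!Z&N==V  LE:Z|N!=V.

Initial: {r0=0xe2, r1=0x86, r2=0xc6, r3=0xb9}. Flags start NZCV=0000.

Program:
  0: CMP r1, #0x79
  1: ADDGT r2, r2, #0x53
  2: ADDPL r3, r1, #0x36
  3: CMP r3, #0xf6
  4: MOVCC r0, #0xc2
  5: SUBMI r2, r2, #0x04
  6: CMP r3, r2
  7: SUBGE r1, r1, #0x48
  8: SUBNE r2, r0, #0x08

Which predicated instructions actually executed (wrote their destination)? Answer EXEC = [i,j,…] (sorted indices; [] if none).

[0] flags=0011 → (cmp)
[1] flags=0011 GT?F → skip
[2] flags=0011 PL?T → r3=0xbc
[3] flags=1000 → (cmp)
[4] flags=1000 CC?T → r0=0xc2
[5] flags=1000 MI?T → r2=0xc2
[6] flags=1000 → (cmp)
[7] flags=1000 GE?F → skip
[8] flags=1000 NE?T → r2=0xba

EXEC = [2,4,5,8]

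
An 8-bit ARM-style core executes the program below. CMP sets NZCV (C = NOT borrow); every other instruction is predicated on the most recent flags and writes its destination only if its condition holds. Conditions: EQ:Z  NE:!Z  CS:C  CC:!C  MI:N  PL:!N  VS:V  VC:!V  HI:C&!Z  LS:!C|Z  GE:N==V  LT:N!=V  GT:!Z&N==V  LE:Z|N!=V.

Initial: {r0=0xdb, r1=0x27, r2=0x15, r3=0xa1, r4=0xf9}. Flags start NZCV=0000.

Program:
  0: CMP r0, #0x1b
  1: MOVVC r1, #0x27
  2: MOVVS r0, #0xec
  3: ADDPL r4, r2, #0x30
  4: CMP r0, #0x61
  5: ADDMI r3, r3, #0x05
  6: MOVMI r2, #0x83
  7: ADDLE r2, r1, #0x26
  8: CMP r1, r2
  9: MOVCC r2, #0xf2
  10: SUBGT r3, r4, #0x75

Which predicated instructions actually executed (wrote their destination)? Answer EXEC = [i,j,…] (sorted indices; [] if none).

EXEC = [1,7,9]

0: ✓ CMP  NZCV=1010
1: ✓ MOVVC  r1←0x27
2: · MOVVS
3: · ADDPL
4: ✓ CMP  NZCV=0011
5: · ADDMI
6: · MOVMI
7: ✓ ADDLE  r2←0x4d
8: ✓ CMP  NZCV=1000
9: ✓ MOVCC  r2←0xf2
10: · SUBGT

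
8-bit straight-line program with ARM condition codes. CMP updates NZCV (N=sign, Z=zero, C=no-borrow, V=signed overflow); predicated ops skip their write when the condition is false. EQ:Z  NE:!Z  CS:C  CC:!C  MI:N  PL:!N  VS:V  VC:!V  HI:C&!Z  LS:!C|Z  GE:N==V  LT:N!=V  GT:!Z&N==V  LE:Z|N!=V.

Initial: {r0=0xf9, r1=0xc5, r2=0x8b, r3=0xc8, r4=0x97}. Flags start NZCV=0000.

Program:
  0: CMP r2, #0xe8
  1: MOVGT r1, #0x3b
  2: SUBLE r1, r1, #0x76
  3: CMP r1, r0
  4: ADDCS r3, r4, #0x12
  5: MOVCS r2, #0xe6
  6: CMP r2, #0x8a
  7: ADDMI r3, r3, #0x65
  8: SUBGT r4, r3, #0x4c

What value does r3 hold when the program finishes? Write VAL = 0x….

[0] flags=1000 → (cmp)
[1] flags=1000 GT?F → skip
[2] flags=1000 LE?T → r1=0x4f
[3] flags=0000 → (cmp)
[4] flags=0000 CS?F → skip
[5] flags=0000 CS?F → skip
[6] flags=0010 → (cmp)
[7] flags=0010 MI?F → skip
[8] flags=0010 GT?T → r4=0x7c

VAL = 0xc8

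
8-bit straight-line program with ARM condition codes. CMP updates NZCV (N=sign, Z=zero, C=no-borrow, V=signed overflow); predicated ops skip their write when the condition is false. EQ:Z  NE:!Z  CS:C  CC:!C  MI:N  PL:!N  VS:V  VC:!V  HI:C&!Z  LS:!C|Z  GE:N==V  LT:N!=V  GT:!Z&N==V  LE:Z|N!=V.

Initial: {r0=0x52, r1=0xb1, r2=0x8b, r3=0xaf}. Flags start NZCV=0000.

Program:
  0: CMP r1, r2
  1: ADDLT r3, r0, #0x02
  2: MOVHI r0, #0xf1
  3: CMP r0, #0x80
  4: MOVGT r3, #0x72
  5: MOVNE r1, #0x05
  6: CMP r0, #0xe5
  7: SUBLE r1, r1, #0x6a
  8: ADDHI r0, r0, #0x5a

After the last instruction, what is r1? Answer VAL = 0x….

[0] flags=0010 → (cmp)
[1] flags=0010 LT?F → skip
[2] flags=0010 HI?T → r0=0xf1
[3] flags=0010 → (cmp)
[4] flags=0010 GT?T → r3=0x72
[5] flags=0010 NE?T → r1=0x05
[6] flags=0010 → (cmp)
[7] flags=0010 LE?F → skip
[8] flags=0010 HI?T → r0=0x4b

VAL = 0x05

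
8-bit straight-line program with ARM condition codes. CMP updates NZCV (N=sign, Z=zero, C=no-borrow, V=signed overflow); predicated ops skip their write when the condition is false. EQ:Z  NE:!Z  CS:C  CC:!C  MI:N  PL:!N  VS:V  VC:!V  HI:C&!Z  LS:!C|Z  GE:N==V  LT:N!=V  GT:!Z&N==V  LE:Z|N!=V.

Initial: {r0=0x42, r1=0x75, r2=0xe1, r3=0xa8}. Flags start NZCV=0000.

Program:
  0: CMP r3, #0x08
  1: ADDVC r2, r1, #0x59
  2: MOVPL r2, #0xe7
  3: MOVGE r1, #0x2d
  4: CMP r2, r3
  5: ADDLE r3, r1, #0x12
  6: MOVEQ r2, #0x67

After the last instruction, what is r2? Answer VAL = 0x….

VAL = 0xce

0: ✓ CMP  NZCV=1010
1: ✓ ADDVC  r2←0xce
2: · MOVPL
3: · MOVGE
4: ✓ CMP  NZCV=0010
5: · ADDLE
6: · MOVEQ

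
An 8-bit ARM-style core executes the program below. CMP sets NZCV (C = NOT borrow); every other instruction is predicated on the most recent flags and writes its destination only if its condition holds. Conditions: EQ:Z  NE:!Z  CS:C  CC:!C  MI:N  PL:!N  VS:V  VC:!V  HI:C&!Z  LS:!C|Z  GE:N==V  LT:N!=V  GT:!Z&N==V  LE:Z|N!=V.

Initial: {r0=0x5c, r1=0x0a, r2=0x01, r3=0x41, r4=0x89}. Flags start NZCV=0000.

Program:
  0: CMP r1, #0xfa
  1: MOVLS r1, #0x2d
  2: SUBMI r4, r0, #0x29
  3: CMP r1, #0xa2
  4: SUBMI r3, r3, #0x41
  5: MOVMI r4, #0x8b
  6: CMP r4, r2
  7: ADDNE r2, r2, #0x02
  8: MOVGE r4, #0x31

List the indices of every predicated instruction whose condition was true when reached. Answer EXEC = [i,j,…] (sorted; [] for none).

0: ✓ CMP  NZCV=0000
1: ✓ MOVLS  r1←0x2d
2: · SUBMI
3: ✓ CMP  NZCV=1001
4: ✓ SUBMI  r3←0x00
5: ✓ MOVMI  r4←0x8b
6: ✓ CMP  NZCV=1010
7: ✓ ADDNE  r2←0x03
8: · MOVGE

EXEC = [1,4,5,7]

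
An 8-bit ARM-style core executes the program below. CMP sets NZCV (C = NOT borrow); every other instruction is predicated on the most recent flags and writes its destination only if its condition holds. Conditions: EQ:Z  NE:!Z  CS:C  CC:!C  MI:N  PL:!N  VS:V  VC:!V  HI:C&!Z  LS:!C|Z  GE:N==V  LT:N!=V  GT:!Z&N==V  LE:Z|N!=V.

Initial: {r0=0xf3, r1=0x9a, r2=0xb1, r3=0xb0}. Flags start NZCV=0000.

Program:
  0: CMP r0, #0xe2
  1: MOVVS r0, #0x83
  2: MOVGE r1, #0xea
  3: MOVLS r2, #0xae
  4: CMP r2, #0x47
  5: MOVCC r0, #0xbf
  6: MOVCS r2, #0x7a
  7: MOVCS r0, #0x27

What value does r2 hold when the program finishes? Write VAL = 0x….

[0] flags=0010 → (cmp)
[1] flags=0010 VS?F → skip
[2] flags=0010 GE?T → r1=0xea
[3] flags=0010 LS?F → skip
[4] flags=0011 → (cmp)
[5] flags=0011 CC?F → skip
[6] flags=0011 CS?T → r2=0x7a
[7] flags=0011 CS?T → r0=0x27

VAL = 0x7a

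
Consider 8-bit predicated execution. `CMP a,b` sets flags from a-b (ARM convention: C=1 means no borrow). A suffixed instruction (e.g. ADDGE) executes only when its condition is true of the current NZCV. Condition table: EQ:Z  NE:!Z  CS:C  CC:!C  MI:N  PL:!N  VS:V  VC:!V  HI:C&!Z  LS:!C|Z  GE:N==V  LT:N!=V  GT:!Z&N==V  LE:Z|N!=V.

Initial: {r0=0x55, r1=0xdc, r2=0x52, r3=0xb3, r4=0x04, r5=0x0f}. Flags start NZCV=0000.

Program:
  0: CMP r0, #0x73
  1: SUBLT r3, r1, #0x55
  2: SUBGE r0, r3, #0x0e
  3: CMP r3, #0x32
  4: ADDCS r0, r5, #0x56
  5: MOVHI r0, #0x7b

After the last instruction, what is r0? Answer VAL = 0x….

VAL = 0x7b

0: ✓ CMP  NZCV=1000
1: ✓ SUBLT  r3←0x87
2: · SUBGE
3: ✓ CMP  NZCV=0011
4: ✓ ADDCS  r0←0x65
5: ✓ MOVHI  r0←0x7b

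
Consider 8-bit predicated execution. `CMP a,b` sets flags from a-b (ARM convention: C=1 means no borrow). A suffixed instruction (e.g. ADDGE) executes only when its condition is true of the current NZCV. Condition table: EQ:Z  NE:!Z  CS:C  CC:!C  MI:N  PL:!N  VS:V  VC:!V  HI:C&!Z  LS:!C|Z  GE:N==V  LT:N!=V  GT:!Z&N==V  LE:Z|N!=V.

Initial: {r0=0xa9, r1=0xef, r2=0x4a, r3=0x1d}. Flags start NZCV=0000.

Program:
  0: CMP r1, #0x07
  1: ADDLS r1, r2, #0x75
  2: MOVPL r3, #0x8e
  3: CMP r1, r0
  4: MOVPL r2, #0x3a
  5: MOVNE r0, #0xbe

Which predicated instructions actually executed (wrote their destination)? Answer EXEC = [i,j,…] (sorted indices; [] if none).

0: ✓ CMP  NZCV=1010
1: · ADDLS
2: · MOVPL
3: ✓ CMP  NZCV=0010
4: ✓ MOVPL  r2←0x3a
5: ✓ MOVNE  r0←0xbe

EXEC = [4,5]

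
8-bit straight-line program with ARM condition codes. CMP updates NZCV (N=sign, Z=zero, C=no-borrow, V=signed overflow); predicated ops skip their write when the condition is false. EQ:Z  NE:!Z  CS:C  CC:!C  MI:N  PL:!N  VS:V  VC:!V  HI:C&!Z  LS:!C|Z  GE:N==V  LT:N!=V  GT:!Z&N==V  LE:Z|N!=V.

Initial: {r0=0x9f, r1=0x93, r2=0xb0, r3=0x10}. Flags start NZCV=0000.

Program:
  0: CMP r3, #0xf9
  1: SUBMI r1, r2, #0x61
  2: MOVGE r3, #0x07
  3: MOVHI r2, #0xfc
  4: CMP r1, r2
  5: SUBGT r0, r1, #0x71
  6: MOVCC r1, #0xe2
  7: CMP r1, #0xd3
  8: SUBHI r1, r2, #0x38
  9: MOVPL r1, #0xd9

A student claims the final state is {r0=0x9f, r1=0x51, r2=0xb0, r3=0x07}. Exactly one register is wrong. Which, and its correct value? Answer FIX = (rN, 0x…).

[0] flags=0000 → (cmp)
[1] flags=0000 MI?F → skip
[2] flags=0000 GE?T → r3=0x07
[3] flags=0000 HI?F → skip
[4] flags=1000 → (cmp)
[5] flags=1000 GT?F → skip
[6] flags=1000 CC?T → r1=0xe2
[7] flags=0010 → (cmp)
[8] flags=0010 HI?T → r1=0x78
[9] flags=0010 PL?T → r1=0xd9

FIX = (r1, 0xd9)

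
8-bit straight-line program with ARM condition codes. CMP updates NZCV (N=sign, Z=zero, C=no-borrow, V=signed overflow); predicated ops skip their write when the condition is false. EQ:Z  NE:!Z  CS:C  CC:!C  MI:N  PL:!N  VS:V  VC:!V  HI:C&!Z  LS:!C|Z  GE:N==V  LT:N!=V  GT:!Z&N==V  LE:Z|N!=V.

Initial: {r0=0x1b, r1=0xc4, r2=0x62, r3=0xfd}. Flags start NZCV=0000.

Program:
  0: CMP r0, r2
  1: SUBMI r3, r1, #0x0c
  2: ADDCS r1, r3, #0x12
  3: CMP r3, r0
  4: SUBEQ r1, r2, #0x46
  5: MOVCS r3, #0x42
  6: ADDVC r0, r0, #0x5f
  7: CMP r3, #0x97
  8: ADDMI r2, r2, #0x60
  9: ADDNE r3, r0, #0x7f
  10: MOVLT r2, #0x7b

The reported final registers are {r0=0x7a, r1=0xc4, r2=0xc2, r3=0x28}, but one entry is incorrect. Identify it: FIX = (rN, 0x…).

FIX = (r3, 0xf9)

[0] flags=1000 → (cmp)
[1] flags=1000 MI?T → r3=0xb8
[2] flags=1000 CS?F → skip
[3] flags=1010 → (cmp)
[4] flags=1010 EQ?F → skip
[5] flags=1010 CS?T → r3=0x42
[6] flags=1010 VC?T → r0=0x7a
[7] flags=1001 → (cmp)
[8] flags=1001 MI?T → r2=0xc2
[9] flags=1001 NE?T → r3=0xf9
[10] flags=1001 LT?F → skip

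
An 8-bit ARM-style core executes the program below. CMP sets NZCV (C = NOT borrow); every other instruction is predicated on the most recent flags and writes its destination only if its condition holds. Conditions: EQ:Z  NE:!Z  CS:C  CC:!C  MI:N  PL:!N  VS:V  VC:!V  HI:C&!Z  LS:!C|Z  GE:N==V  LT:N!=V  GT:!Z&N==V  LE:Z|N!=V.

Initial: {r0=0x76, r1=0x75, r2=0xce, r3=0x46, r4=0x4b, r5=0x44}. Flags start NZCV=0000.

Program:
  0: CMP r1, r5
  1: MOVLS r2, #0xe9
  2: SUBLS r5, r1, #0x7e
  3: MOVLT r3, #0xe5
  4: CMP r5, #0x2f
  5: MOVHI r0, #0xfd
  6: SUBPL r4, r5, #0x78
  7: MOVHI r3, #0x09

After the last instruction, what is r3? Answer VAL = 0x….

[0] flags=0010 → (cmp)
[1] flags=0010 LS?F → skip
[2] flags=0010 LS?F → skip
[3] flags=0010 LT?F → skip
[4] flags=0010 → (cmp)
[5] flags=0010 HI?T → r0=0xfd
[6] flags=0010 PL?T → r4=0xcc
[7] flags=0010 HI?T → r3=0x09

VAL = 0x09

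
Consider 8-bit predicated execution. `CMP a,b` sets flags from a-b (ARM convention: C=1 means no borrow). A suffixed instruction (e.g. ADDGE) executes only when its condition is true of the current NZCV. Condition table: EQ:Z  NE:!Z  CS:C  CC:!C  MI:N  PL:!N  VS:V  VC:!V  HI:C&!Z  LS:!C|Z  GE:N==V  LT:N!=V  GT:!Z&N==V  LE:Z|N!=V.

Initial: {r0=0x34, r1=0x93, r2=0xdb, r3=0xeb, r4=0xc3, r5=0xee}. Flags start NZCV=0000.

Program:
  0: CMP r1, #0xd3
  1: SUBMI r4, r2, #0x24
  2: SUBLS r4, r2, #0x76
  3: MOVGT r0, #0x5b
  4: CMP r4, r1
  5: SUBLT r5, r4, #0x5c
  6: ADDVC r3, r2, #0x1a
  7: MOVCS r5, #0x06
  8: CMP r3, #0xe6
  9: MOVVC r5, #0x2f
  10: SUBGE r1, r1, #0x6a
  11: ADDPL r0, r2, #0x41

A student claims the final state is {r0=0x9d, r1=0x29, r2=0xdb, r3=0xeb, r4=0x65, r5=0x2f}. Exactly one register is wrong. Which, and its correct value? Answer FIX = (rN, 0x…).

[0] flags=1000 → (cmp)
[1] flags=1000 MI?T → r4=0xb7
[2] flags=1000 LS?T → r4=0x65
[3] flags=1000 GT?F → skip
[4] flags=1001 → (cmp)
[5] flags=1001 LT?F → skip
[6] flags=1001 VC?F → skip
[7] flags=1001 CS?F → skip
[8] flags=0010 → (cmp)
[9] flags=0010 VC?T → r5=0x2f
[10] flags=0010 GE?T → r1=0x29
[11] flags=0010 PL?T → r0=0x1c

FIX = (r0, 0x1c)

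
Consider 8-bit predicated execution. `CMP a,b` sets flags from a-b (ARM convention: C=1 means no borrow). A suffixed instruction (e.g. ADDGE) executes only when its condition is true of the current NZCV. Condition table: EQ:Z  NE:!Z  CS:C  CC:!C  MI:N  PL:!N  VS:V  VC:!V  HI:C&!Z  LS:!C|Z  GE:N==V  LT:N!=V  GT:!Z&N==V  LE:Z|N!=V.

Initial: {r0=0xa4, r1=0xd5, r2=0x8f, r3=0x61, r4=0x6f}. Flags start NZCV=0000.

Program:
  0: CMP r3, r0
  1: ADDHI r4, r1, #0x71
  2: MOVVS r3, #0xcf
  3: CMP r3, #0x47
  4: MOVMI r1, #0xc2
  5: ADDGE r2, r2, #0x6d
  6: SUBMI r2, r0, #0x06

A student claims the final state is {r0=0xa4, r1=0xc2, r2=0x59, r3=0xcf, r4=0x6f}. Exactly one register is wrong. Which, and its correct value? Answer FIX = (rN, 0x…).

[0] flags=1001 → (cmp)
[1] flags=1001 HI?F → skip
[2] flags=1001 VS?T → r3=0xcf
[3] flags=1010 → (cmp)
[4] flags=1010 MI?T → r1=0xc2
[5] flags=1010 GE?F → skip
[6] flags=1010 MI?T → r2=0x9e

FIX = (r2, 0x9e)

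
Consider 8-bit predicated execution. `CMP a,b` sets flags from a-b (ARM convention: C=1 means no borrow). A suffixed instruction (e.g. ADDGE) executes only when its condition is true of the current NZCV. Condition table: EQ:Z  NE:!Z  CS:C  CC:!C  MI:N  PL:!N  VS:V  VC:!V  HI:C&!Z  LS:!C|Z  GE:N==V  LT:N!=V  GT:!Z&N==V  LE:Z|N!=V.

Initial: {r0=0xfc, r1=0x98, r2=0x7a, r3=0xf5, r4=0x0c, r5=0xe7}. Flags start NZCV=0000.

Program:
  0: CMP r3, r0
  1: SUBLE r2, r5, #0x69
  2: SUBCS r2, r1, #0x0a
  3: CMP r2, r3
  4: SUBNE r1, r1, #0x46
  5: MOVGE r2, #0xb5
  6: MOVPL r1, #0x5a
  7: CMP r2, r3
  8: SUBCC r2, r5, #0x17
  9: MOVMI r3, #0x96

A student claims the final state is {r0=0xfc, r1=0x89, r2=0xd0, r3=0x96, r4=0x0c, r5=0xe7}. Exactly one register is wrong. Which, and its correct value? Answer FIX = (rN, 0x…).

[0] flags=1000 → (cmp)
[1] flags=1000 LE?T → r2=0x7e
[2] flags=1000 CS?F → skip
[3] flags=1001 → (cmp)
[4] flags=1001 NE?T → r1=0x52
[5] flags=1001 GE?T → r2=0xb5
[6] flags=1001 PL?F → skip
[7] flags=1000 → (cmp)
[8] flags=1000 CC?T → r2=0xd0
[9] flags=1000 MI?T → r3=0x96

FIX = (r1, 0x52)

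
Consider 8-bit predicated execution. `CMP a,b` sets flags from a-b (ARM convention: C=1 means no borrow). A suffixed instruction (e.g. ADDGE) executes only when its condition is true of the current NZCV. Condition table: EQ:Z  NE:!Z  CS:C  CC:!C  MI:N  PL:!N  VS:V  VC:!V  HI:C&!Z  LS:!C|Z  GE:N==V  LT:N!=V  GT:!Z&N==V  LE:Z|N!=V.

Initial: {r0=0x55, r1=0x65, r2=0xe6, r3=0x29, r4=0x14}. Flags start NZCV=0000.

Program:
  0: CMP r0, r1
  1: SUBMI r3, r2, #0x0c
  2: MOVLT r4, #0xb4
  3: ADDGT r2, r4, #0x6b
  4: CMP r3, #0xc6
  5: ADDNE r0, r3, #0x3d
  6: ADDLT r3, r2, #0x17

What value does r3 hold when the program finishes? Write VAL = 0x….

0: ✓ CMP  NZCV=1000
1: ✓ SUBMI  r3←0xda
2: ✓ MOVLT  r4←0xb4
3: · ADDGT
4: ✓ CMP  NZCV=0010
5: ✓ ADDNE  r0←0x17
6: · ADDLT

VAL = 0xda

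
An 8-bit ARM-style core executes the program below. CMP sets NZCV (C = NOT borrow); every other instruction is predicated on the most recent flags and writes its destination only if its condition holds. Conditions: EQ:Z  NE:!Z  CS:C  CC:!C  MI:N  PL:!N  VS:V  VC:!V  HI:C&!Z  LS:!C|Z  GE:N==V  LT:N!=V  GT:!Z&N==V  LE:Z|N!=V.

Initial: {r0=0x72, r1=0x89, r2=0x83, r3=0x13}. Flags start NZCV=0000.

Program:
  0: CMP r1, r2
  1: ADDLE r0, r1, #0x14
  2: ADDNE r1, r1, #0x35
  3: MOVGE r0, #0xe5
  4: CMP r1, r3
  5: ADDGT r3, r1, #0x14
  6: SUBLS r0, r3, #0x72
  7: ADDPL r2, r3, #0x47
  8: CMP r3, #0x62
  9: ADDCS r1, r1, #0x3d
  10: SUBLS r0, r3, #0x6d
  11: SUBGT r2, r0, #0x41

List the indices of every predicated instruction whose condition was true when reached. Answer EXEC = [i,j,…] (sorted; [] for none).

0: ✓ CMP  NZCV=0010
1: · ADDLE
2: ✓ ADDNE  r1←0xbe
3: ✓ MOVGE  r0←0xe5
4: ✓ CMP  NZCV=1010
5: · ADDGT
6: · SUBLS
7: · ADDPL
8: ✓ CMP  NZCV=1000
9: · ADDCS
10: ✓ SUBLS  r0←0xa6
11: · SUBGT

EXEC = [2,3,10]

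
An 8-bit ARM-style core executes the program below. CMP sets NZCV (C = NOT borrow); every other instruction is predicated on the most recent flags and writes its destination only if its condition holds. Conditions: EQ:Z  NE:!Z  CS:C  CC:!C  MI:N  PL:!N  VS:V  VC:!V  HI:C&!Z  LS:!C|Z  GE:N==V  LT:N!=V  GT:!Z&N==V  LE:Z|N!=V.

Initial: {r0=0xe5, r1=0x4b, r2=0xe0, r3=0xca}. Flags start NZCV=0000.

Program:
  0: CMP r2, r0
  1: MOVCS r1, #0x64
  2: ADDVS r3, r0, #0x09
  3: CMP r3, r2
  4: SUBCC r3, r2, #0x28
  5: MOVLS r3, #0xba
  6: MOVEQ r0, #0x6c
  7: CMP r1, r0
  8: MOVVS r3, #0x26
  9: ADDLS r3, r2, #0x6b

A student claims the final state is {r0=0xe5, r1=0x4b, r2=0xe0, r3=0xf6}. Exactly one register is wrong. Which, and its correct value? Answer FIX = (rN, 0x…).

FIX = (r3, 0x4b)

0: ✓ CMP  NZCV=1000
1: · MOVCS
2: · ADDVS
3: ✓ CMP  NZCV=1000
4: ✓ SUBCC  r3←0xb8
5: ✓ MOVLS  r3←0xba
6: · MOVEQ
7: ✓ CMP  NZCV=0000
8: · MOVVS
9: ✓ ADDLS  r3←0x4b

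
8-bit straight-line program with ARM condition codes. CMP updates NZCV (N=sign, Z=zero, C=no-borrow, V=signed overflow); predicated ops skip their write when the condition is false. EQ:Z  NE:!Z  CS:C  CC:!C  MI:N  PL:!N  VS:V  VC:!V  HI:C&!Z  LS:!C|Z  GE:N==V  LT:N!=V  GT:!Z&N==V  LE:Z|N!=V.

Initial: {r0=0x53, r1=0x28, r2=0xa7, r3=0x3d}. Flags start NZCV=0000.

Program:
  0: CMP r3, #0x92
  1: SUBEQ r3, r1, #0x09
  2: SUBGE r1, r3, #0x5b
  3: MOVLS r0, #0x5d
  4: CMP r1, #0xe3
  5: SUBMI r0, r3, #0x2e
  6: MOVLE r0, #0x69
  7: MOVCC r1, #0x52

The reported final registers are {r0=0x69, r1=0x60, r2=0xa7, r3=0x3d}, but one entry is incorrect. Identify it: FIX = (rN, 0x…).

FIX = (r1, 0x52)

0: ✓ CMP  NZCV=1001
1: · SUBEQ
2: ✓ SUBGE  r1←0xe2
3: ✓ MOVLS  r0←0x5d
4: ✓ CMP  NZCV=1000
5: ✓ SUBMI  r0←0x0f
6: ✓ MOVLE  r0←0x69
7: ✓ MOVCC  r1←0x52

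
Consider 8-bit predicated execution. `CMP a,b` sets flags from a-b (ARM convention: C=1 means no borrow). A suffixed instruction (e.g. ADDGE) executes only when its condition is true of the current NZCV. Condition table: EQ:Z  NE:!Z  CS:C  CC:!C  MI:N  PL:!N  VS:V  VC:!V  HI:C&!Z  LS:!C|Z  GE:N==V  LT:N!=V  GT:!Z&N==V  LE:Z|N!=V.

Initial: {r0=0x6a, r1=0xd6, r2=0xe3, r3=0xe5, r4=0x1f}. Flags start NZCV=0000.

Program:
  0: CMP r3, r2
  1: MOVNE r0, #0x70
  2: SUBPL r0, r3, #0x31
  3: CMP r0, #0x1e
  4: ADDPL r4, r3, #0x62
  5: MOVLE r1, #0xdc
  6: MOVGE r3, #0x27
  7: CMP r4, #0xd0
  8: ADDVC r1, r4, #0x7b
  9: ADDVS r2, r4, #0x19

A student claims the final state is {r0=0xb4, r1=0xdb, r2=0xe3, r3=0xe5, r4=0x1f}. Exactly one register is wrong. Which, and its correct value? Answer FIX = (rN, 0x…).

FIX = (r1, 0x9a)

[0] flags=0010 → (cmp)
[1] flags=0010 NE?T → r0=0x70
[2] flags=0010 PL?T → r0=0xb4
[3] flags=1010 → (cmp)
[4] flags=1010 PL?F → skip
[5] flags=1010 LE?T → r1=0xdc
[6] flags=1010 GE?F → skip
[7] flags=0000 → (cmp)
[8] flags=0000 VC?T → r1=0x9a
[9] flags=0000 VS?F → skip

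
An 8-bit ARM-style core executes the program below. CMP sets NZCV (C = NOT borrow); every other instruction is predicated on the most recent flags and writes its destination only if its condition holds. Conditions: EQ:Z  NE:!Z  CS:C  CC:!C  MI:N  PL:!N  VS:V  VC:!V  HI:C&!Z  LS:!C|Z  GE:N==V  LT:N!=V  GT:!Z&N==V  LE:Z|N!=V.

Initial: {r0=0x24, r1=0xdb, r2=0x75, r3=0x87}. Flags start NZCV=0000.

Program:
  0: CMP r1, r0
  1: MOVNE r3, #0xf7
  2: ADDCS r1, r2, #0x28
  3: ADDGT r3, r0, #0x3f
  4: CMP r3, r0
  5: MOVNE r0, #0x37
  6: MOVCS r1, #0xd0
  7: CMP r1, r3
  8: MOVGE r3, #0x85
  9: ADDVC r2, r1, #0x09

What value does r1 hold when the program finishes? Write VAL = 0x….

VAL = 0xd0

0: ✓ CMP  NZCV=1010
1: ✓ MOVNE  r3←0xf7
2: ✓ ADDCS  r1←0x9d
3: · ADDGT
4: ✓ CMP  NZCV=1010
5: ✓ MOVNE  r0←0x37
6: ✓ MOVCS  r1←0xd0
7: ✓ CMP  NZCV=1000
8: · MOVGE
9: ✓ ADDVC  r2←0xd9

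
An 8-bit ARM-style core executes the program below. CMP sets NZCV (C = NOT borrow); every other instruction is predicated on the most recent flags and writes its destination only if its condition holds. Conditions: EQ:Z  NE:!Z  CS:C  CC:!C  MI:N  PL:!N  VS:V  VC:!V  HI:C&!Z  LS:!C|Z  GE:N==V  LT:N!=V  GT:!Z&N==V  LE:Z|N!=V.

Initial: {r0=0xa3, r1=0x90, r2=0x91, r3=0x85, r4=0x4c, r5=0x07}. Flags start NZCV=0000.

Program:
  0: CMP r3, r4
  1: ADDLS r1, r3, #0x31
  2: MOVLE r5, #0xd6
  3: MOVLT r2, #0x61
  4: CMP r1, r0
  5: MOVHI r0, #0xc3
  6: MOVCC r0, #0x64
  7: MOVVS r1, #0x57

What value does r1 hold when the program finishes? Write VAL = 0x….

VAL = 0x90

0: ✓ CMP  NZCV=0011
1: · ADDLS
2: ✓ MOVLE  r5←0xd6
3: ✓ MOVLT  r2←0x61
4: ✓ CMP  NZCV=1000
5: · MOVHI
6: ✓ MOVCC  r0←0x64
7: · MOVVS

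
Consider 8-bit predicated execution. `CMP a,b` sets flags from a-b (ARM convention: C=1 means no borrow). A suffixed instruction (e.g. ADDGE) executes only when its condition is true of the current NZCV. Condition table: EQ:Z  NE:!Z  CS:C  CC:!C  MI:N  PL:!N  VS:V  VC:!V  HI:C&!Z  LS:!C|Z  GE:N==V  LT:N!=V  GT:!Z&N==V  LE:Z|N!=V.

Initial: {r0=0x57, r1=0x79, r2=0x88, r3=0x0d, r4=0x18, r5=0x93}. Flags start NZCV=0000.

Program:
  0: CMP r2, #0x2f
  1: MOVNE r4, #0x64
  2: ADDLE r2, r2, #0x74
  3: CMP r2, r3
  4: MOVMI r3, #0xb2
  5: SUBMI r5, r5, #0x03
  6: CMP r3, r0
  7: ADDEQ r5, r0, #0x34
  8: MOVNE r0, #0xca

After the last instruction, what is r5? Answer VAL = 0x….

0: ✓ CMP  NZCV=0011
1: ✓ MOVNE  r4←0x64
2: ✓ ADDLE  r2←0xfc
3: ✓ CMP  NZCV=1010
4: ✓ MOVMI  r3←0xb2
5: ✓ SUBMI  r5←0x90
6: ✓ CMP  NZCV=0011
7: · ADDEQ
8: ✓ MOVNE  r0←0xca

VAL = 0x90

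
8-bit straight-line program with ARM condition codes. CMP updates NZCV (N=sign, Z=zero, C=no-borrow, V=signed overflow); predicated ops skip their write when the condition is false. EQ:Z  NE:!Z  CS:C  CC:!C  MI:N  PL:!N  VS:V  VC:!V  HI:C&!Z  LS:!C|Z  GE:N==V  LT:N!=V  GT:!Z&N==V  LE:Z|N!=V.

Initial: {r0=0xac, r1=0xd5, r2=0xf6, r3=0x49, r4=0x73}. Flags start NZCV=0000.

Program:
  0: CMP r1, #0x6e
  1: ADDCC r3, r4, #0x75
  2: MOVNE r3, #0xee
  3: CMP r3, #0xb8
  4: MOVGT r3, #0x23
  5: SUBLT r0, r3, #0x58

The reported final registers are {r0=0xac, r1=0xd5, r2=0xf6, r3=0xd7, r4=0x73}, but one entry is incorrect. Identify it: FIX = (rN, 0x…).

FIX = (r3, 0x23)

0: ✓ CMP  NZCV=0011
1: · ADDCC
2: ✓ MOVNE  r3←0xee
3: ✓ CMP  NZCV=0010
4: ✓ MOVGT  r3←0x23
5: · SUBLT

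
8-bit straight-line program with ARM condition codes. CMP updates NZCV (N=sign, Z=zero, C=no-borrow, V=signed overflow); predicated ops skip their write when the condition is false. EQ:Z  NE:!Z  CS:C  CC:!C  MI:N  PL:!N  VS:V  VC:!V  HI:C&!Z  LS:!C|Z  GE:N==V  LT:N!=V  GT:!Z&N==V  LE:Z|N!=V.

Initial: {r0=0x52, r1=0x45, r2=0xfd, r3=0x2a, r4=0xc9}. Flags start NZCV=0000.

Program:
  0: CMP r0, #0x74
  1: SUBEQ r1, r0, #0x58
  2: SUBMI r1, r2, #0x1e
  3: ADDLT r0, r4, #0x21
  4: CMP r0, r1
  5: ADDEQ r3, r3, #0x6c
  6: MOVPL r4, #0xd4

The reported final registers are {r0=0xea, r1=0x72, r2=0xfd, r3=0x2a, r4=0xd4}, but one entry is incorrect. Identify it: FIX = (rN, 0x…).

[0] flags=1000 → (cmp)
[1] flags=1000 EQ?F → skip
[2] flags=1000 MI?T → r1=0xdf
[3] flags=1000 LT?T → r0=0xea
[4] flags=0010 → (cmp)
[5] flags=0010 EQ?F → skip
[6] flags=0010 PL?T → r4=0xd4

FIX = (r1, 0xdf)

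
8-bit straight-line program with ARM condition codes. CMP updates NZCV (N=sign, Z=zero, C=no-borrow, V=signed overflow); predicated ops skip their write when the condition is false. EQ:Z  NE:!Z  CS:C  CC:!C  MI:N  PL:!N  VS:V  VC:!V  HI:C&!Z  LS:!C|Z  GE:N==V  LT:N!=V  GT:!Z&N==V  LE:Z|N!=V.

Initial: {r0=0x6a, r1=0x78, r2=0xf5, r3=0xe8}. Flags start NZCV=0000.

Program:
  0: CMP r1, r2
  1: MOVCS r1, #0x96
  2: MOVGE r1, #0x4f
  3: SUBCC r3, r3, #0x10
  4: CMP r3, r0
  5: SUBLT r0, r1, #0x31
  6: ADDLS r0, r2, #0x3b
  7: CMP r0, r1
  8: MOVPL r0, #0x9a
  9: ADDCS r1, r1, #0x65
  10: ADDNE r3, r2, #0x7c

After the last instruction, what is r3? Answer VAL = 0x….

0: ✓ CMP  NZCV=1001
1: · MOVCS
2: ✓ MOVGE  r1←0x4f
3: ✓ SUBCC  r3←0xd8
4: ✓ CMP  NZCV=0011
5: ✓ SUBLT  r0←0x1e
6: · ADDLS
7: ✓ CMP  NZCV=1000
8: · MOVPL
9: · ADDCS
10: ✓ ADDNE  r3←0x71

VAL = 0x71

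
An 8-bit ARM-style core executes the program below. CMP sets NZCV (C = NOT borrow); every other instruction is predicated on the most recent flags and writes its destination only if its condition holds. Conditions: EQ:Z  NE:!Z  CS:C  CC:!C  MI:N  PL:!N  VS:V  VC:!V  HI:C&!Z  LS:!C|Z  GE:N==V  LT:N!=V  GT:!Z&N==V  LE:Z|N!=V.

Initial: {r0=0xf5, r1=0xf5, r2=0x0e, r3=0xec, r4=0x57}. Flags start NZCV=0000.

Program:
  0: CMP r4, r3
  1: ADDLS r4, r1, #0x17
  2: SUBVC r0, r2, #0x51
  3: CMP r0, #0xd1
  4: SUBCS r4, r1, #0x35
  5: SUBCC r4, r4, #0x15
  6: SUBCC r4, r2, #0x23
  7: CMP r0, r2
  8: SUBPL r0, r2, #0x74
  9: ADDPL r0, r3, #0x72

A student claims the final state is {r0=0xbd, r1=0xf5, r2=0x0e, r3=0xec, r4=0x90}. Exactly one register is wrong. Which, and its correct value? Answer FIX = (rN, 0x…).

FIX = (r4, 0xeb)

[0] flags=0000 → (cmp)
[1] flags=0000 LS?T → r4=0x0c
[2] flags=0000 VC?T → r0=0xbd
[3] flags=1000 → (cmp)
[4] flags=1000 CS?F → skip
[5] flags=1000 CC?T → r4=0xf7
[6] flags=1000 CC?T → r4=0xeb
[7] flags=1010 → (cmp)
[8] flags=1010 PL?F → skip
[9] flags=1010 PL?F → skip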